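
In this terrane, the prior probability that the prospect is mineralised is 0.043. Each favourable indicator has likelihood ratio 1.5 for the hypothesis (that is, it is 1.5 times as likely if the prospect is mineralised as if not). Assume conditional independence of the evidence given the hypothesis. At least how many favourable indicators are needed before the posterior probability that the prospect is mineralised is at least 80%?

Prior odds = 0.043/0.957 = 43/957.
Likelihood ratio per favourable indicator = 1.5.
Target posterior odds = 0.8/0.2 = 4.
Require 1.5ⁿ ≥ 4 ÷ (43/957) = 3828/43.
1.5¹¹ = 177147/2048 falls short of 3828/43 but 1.5¹² = 531441/4096 reaches it, so n = 12.

12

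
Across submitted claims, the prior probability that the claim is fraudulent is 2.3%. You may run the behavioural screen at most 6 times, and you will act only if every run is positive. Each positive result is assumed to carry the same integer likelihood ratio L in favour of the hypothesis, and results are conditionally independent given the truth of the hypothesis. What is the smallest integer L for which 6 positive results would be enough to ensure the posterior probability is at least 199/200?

5

Prior odds = 0.023/0.977 = 23/977.
Target odds = 0.995/0.005 = 199.
Need L⁶ ≥ 199 ÷ (23/977) = 194423/23.
4⁶ = 4096 < 194423/23 ≤ 15625 = 5⁶, so L = 5.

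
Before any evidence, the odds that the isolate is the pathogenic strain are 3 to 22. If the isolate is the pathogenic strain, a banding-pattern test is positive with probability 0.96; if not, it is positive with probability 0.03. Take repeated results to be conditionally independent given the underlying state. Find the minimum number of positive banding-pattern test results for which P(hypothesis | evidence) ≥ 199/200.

Prior odds = 3/22.
Likelihood ratio of a positive = 0.96/0.03 = 32.
Target odds: 0.995 ÷ 0.005 = 199.
Require 32ⁿ ≥ 199 ÷ (3/22) = 4378/3.
32² = 1024 falls short of 4378/3 but 32³ = 32768 reaches it, so n = 3.

3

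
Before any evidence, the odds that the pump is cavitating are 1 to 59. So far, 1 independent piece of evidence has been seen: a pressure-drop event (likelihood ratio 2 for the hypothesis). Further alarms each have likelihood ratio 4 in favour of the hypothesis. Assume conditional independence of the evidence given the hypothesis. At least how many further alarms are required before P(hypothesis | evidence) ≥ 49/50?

6

Prior odds = 1/59.
Bayes factor of the evidence already in hand = 2.
Odds after that evidence = (1/59) × 2 = 2/59.
Target odds = 0.98/0.02 = 49.
Need 4ⁿ ≥ 49 ÷ (2/59) = 1445.5.
4⁵ = 1024 falls short of 1445.5 but 4⁶ = 4096 reaches it, so n = 6.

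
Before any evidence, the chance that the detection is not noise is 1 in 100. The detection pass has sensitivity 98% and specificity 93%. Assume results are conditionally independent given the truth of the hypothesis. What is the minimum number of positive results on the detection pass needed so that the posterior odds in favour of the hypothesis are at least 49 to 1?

Prior odds: 0.01 ÷ 0.99 = 1/99.
False-positive rate = 1 − 0.93 = 0.07; likelihood ratio of a positive = 0.98/0.07 = 14.
Target odds = 49.
Require 14ⁿ ≥ 49 ÷ (1/99) = 4851.
14³ = 2744 falls short of 4851 but 14⁴ = 38416 reaches it, so n = 4.

4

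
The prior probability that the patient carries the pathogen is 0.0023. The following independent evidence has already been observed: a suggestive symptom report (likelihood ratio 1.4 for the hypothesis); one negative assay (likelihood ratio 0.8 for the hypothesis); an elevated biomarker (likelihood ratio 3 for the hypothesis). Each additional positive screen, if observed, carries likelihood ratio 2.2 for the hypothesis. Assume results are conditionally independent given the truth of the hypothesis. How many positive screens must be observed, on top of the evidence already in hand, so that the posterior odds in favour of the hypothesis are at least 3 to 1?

8

Prior odds = 0.0023/0.9977 = 23/9977.
Combined Bayes factor of the evidence already in hand = 1.4 × 0.8 × 3 = 3.36.
Odds after that evidence = (23/9977) × 3.36 = 1932/249425.
Target odds = 3.
Need 2.2ⁿ ≥ 3 ÷ (1932/249425) = 249425/644.
2.2⁷ = 19487171/78125 falls short of 249425/644 but 2.2⁸ = 214358881/390625 reaches it, so n = 8.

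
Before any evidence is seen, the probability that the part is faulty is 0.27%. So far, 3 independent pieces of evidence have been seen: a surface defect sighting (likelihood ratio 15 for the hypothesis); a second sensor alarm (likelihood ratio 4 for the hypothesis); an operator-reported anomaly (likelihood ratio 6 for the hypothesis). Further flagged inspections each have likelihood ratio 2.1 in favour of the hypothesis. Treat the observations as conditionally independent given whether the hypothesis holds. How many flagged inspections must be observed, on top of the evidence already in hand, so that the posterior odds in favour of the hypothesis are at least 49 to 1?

Prior odds = 0.0027/0.9973 = 27/9973.
Combined Bayes factor of the evidence already in hand = 15 × 4 × 6 = 360.
Odds after that evidence = (27/9973) × 360 = 9720/9973.
Target odds = 49.
Need 2.1ⁿ ≥ 49 ÷ (9720/9973) = 488677/9720.
2.1⁵ = 4084101/100000 falls short of 488677/9720 but 2.1⁶ = 85766121/1000000 reaches it, so n = 6.

6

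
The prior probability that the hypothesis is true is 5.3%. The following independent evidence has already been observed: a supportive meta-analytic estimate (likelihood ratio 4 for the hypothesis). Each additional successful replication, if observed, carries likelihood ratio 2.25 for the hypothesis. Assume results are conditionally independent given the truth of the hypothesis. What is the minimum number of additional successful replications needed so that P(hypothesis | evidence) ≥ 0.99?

8

Prior odds = 0.053/0.947 = 53/947.
Bayes factor of the evidence already in hand = 4.
Odds after that evidence = (53/947) × 4 = 212/947.
Target odds = 0.99/0.01 = 99.
Need 2.25ⁿ ≥ 99 ÷ (212/947) = 93753/212.
2.25⁷ = 4782969/16384 falls short of 93753/212 but 2.25⁸ = 43046721/65536 reaches it, so n = 8.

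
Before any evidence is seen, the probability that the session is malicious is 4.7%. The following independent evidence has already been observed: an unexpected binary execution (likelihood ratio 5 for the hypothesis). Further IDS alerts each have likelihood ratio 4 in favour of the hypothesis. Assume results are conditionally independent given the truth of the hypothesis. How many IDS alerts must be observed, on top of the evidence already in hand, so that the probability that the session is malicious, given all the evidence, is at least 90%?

Prior odds = 0.047/0.953 = 47/953.
Bayes factor of the evidence already in hand = 5.
Odds after that evidence = (47/953) × 5 = 235/953.
Target odds = 0.9/0.1 = 9.
Need 4ⁿ ≥ 9 ÷ (235/953) = 8577/235.
4² = 16 falls short of 8577/235 but 4³ = 64 reaches it, so n = 3.

3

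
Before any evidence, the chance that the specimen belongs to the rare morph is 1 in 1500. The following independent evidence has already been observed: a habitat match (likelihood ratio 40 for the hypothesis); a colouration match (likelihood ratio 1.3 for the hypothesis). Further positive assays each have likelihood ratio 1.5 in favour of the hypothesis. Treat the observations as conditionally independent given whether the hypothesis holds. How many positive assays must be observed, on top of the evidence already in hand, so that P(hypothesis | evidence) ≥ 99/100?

Prior odds = (1/1500)/(1499/1500) = 1/1499.
Combined Bayes factor of the evidence already in hand = 40 × 1.3 = 52.
Odds after that evidence = (1/1499) × 52 = 52/1499.
Target odds = 0.99/0.01 = 99.
Need 1.5ⁿ ≥ 99 ÷ (52/1499) = 148401/52.
1.5¹⁹ ≈2216.84 falls short of 148401/52 but 1.5²⁰ ≈3325.26 reaches it, so n = 20.

20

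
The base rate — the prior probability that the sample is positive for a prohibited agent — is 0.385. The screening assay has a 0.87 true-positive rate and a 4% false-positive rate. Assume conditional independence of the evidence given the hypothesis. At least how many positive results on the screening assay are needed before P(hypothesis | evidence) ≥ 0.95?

Prior odds: 0.385 ÷ 0.615 = 77/123.
Likelihood ratio of a positive result = 0.87/0.04 = 21.75.
Target odds: 0.95 ÷ 0.05 = 19.
Need (77/123) × 21.75ⁿ ≥ 19, i.e. 21.75ⁿ ≥ 2337/77.
21.75¹ = 21.75 falls short of 2337/77 but 21.75² = 473.0625 reaches it, so n = 2.

2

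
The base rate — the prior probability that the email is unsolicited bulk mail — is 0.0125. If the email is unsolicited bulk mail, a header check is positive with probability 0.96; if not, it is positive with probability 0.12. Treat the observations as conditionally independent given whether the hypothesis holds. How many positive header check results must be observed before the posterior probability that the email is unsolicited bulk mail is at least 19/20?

4

Prior odds = 0.0125/0.9875 = 1/79.
Likelihood ratio of a positive = 0.96/0.12 = 8.
Target posterior odds = 0.95/0.05 = 19.
Need (1/79) × 8ⁿ ≥ 19, i.e. 8ⁿ ≥ 1501.
8³ = 512 falls short of 1501 but 8⁴ = 4096 reaches it, so n = 4.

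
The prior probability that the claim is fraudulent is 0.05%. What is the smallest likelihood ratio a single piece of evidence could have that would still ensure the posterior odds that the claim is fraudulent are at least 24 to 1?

Prior odds = 0.0005/0.9995 = 1/1999.
Target odds = 24.
Required Bayes factor = 24 ÷ (1/1999) = 47976.

47976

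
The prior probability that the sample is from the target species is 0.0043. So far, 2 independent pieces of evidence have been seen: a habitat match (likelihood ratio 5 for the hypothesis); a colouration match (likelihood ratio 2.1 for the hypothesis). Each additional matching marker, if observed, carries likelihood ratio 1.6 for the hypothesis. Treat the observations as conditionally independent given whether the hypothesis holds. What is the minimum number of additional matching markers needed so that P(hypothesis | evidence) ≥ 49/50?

15

Prior odds = 0.0043/0.9957 = 43/9957.
Combined Bayes factor of the evidence already in hand = 5 × 2.1 = 10.5.
Odds after that evidence = (43/9957) × 10.5 = 301/6638.
Target odds = 0.98/0.02 = 49.
Need 1.6ⁿ ≥ 49 ÷ (301/6638) = 46466/43.
1.6¹⁴ ≈720.576 falls short of 46466/43 but 1.6¹⁵ ≈1152.92 reaches it, so n = 15.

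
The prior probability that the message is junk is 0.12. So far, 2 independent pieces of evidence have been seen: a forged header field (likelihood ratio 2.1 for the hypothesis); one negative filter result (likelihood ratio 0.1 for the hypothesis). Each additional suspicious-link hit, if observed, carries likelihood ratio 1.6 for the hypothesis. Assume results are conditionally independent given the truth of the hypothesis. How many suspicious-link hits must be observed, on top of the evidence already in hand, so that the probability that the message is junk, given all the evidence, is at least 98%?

Prior odds = 0.12/0.88 = 3/22.
Combined Bayes factor of the evidence already in hand = 2.1 × 0.1 = 0.21.
Odds after that evidence = (3/22) × 0.21 = 63/2200.
Target odds = 0.98/0.02 = 49.
Need 1.6ⁿ ≥ 49 ÷ (63/2200) = 15400/9.
1.6¹⁵ ≈1152.92 falls short of 15400/9 but 1.6¹⁶ ≈1844.67 reaches it, so n = 16.

16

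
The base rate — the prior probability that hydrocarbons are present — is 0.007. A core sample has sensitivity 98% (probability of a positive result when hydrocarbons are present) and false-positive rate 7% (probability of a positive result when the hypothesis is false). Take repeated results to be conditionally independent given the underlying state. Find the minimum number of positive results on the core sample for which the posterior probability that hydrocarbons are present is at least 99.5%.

4

Prior odds = 0.007/0.993 = 7/993.
Likelihood ratio of a positive result = 0.98/0.07 = 14.
Target posterior odds = 0.995/0.005 = 199.
Need (7/993) × 14ⁿ ≥ 199, i.e. 14ⁿ ≥ 197607/7.
14³ = 2744 falls short of 197607/7 but 14⁴ = 38416 reaches it, so n = 4.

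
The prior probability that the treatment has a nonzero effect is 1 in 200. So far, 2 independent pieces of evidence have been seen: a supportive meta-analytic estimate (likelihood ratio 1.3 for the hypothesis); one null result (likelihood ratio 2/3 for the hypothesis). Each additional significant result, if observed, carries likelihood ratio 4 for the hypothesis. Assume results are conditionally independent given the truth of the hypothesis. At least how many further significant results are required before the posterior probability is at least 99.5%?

Prior odds = 0.005/0.995 = 1/199.
Combined Bayes factor of the evidence already in hand = 1.3 × (2/3) = 13/15.
Odds after that evidence = (1/199) × 13/15 = 13/2985.
Target odds = 0.995/0.005 = 199.
Need 4ⁿ ≥ 199 ÷ (13/2985) = 594015/13.
4⁷ = 16384 falls short of 594015/13 but 4⁸ = 65536 reaches it, so n = 8.

8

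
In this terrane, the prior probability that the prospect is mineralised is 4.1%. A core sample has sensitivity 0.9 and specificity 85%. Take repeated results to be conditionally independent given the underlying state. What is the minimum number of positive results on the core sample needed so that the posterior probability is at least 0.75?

3

Prior odds: 0.041 ÷ 0.959 = 41/959.
False-positive rate = 1 − 0.85 = 0.15; likelihood ratio of a positive = 0.9/0.15 = 6.
Target posterior odds = 0.75/0.25 = 3.
Require 6ⁿ ≥ 3 ÷ (41/959) = 2877/41.
6² = 36 falls short of 2877/41 but 6³ = 216 reaches it, so n = 3.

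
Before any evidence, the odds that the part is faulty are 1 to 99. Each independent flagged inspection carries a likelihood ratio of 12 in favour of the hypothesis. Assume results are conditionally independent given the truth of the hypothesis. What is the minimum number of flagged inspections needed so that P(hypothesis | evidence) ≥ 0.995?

4

Prior odds = 1/99.
Likelihood ratio per flagged inspection = 12.
Target odds: 0.995 ÷ 0.005 = 199.
Need (1/99) × 12ⁿ ≥ 199, i.e. 12ⁿ ≥ 19701.
12³ = 1728 falls short of 19701 but 12⁴ = 20736 reaches it, so n = 4.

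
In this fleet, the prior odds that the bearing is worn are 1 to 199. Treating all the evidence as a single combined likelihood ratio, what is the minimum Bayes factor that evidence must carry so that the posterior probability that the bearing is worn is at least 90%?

1791

Prior odds = 1/199.
Target odds = 0.9/0.1 = 9.
Required Bayes factor = 9 ÷ (1/199) = 1791.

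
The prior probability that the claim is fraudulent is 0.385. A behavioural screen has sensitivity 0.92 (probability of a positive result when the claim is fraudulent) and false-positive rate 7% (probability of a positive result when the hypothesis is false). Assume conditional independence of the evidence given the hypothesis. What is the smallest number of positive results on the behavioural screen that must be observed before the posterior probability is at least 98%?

Prior odds = 0.385/0.615 = 77/123.
Likelihood ratio of a positive result = 0.92/0.07 = 92/7.
Target posterior odds = 0.98/0.02 = 49.
Require (92/7)ⁿ ≥ 49 ÷ (77/123) = 861/11.
(92/7)¹ = 92/7 falls short of 861/11 but (92/7)² = 8464/49 reaches it, so n = 2.

2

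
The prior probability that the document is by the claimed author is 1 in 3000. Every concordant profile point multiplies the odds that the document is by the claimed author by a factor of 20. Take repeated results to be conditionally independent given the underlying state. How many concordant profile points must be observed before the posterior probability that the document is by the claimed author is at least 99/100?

5

Prior odds: (1/3000) ÷ (2999/3000) = 1/2999.
Likelihood ratio per concordant profile point = 20.
Target posterior odds = 0.99/0.01 = 99.
Need (1/2999) × 20ⁿ ≥ 99, i.e. 20ⁿ ≥ 296901.
20⁴ = 160000 falls short of 296901 but 20⁵ = 3200000 reaches it, so n = 5.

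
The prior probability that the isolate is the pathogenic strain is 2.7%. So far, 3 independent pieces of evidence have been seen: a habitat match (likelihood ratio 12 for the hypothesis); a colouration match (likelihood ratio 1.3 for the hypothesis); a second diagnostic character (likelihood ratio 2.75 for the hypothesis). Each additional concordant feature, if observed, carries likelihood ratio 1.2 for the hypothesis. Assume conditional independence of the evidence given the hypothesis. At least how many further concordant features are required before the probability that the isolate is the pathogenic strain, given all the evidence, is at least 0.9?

12

Prior odds = 0.027/0.973 = 27/973.
Combined Bayes factor of the evidence already in hand = 12 × 1.3 × 2.75 = 42.9.
Odds after that evidence = (27/973) × 42.9 = 11583/9730.
Target odds = 0.9/0.1 = 9.
Need 1.2ⁿ ≥ 9 ÷ (11583/9730) = 9730/1287.
1.2¹¹ = 362797056/48828125 falls short of 9730/1287 but 1.2¹² ≈8.9161 reaches it, so n = 12.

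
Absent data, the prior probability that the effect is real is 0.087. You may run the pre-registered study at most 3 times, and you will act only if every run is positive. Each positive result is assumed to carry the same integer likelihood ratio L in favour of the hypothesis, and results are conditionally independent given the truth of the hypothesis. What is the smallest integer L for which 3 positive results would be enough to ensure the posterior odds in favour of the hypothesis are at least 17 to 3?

4

Prior odds = 0.087/0.913 = 87/913.
Target odds = 17/3.
Need L³ ≥ 17/3 ÷ (87/913) = 15521/261.
3³ = 27 < 15521/261 ≤ 64 = 4³, so L = 4.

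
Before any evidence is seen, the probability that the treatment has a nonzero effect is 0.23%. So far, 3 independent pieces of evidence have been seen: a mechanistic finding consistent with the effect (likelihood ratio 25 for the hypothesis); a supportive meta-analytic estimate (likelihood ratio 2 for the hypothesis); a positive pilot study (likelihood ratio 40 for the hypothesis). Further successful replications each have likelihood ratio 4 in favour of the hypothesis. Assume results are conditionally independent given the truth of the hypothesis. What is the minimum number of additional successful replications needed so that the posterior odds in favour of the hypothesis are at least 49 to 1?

Prior odds = 0.0023/0.9977 = 23/9977.
Combined Bayes factor of the evidence already in hand = 25 × 2 × 40 = 2000.
Odds after that evidence = (23/9977) × 2000 = 46000/9977.
Target odds = 49.
Need 4ⁿ ≥ 49 ÷ (46000/9977) = 488873/46000.
4¹ = 4 falls short of 488873/46000 but 4² = 16 reaches it, so n = 2.

2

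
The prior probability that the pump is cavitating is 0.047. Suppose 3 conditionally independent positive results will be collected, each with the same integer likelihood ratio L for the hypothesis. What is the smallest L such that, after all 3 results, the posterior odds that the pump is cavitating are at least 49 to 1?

10

Prior odds = 0.047/0.953 = 47/953.
Target odds = 49.
Need L³ ≥ 49 ÷ (47/953) = 46697/47.
9³ = 729 < 46697/47 ≤ 1000 = 10³, so L = 10.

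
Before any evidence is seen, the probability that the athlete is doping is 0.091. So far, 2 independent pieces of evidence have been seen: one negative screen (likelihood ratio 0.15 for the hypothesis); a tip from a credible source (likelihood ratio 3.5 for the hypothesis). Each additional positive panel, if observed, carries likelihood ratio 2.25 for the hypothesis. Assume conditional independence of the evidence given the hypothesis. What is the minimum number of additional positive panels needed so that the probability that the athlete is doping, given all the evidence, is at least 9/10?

7

Prior odds = 0.091/0.909 = 91/909.
Combined Bayes factor of the evidence already in hand = 0.15 × 3.5 = 0.525.
Odds after that evidence = (91/909) × 0.525 = 637/12120.
Target odds = 0.9/0.1 = 9.
Need 2.25ⁿ ≥ 9 ÷ (637/12120) = 109080/637.
2.25⁶ = 531441/4096 falls short of 109080/637 but 2.25⁷ = 4782969/16384 reaches it, so n = 7.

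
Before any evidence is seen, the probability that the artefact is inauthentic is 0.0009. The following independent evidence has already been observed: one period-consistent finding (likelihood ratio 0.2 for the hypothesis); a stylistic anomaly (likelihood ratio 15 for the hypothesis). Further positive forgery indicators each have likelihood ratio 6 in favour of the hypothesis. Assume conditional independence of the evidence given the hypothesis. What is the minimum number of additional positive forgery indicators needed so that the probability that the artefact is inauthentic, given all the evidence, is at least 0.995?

Prior odds = 0.0009/0.9991 = 9/9991.
Combined Bayes factor of the evidence already in hand = 0.2 × 15 = 3.
Odds after that evidence = (9/9991) × 3 = 27/9991.
Target odds = 0.995/0.005 = 199.
Need 6ⁿ ≥ 199 ÷ (27/9991) = 1988209/27.
6⁶ = 46656 falls short of 1988209/27 but 6⁷ = 279936 reaches it, so n = 7.

7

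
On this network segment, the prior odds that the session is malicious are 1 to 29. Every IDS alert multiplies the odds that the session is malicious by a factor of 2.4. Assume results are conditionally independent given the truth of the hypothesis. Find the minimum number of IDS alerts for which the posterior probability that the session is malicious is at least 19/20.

8

Prior odds = 1/29.
Likelihood ratio per IDS alert = 2.4.
Target posterior odds = 0.95/0.05 = 19.
Require 2.4ⁿ ≥ 19 ÷ (1/29) = 551.
2.4⁷ = 35831808/78125 falls short of 551 but 2.4⁸ = 429981696/390625 reaches it, so n = 8.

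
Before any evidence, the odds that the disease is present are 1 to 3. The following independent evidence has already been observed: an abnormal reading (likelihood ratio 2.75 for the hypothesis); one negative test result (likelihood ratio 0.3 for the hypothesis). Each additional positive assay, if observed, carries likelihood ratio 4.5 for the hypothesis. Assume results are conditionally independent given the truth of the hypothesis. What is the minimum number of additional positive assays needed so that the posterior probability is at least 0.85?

3

Prior odds = 1/3.
Combined Bayes factor of the evidence already in hand = 2.75 × 0.3 = 0.825.
Odds after that evidence = (1/3) × 0.825 = 0.275.
Target odds = 0.85/0.15 = 17/3.
Need 4.5ⁿ ≥ 17/3 ÷ 0.275 = 680/33.
4.5² = 20.25 falls short of 680/33 but 4.5³ = 91.125 reaches it, so n = 3.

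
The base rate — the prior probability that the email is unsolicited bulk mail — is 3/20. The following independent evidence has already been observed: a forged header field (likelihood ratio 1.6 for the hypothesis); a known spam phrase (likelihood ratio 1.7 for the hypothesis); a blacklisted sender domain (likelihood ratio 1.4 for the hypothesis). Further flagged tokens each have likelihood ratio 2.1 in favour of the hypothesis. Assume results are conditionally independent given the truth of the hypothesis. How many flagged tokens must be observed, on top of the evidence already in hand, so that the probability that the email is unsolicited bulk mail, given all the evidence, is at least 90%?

Prior odds = 0.15/0.85 = 3/17.
Combined Bayes factor of the evidence already in hand = 1.6 × 1.7 × 1.4 = 3.808.
Odds after that evidence = (3/17) × 3.808 = 0.672.
Target odds = 0.9/0.1 = 9.
Need 2.1ⁿ ≥ 9 ÷ 0.672 = 375/28.
2.1³ = 9.261 falls short of 375/28 but 2.1⁴ = 19.4481 reaches it, so n = 4.

4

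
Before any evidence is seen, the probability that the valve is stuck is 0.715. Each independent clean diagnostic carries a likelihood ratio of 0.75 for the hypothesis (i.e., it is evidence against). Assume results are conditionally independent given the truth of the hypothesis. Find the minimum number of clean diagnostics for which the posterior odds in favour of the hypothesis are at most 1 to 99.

20

Prior odds: 0.715 ÷ 0.285 = 143/57.
Likelihood ratio per clean diagnostic = 0.75.
Target odds = 1/99.
Need (143/57) × 0.75ⁿ ≤ 1/99, i.e. 0.75ⁿ ≤ 19/4719.
0.75¹⁹ ≈0.00422828 is still above 19/4719 but 0.75²⁰ ≈0.00317121 is at or below it, so n = 20.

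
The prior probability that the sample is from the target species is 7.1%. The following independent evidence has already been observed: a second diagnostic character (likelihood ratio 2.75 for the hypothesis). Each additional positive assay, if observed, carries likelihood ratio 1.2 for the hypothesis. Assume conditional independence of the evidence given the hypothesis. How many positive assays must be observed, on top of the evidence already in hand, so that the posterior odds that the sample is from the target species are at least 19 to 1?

Prior odds = 0.071/0.929 = 71/929.
Bayes factor of the evidence already in hand = 2.75.
Odds after that evidence = (71/929) × 2.75 = 781/3716.
Target odds = 19.
Need 1.2ⁿ ≥ 19 ÷ (781/3716) = 70604/781.
1.2²⁴ ≈79.4968 falls short of 70604/781 but 1.2²⁵ ≈95.3962 reaches it, so n = 25.

25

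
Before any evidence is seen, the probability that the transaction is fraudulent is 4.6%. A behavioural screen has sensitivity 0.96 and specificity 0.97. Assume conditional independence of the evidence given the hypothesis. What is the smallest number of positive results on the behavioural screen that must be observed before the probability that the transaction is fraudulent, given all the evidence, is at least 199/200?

Prior odds = 0.046/0.954 = 23/477.
False-positive rate = 1 − 0.97 = 0.03; likelihood ratio of a positive = 0.96/0.03 = 32.
Target posterior odds = 0.995/0.005 = 199.
Require 32ⁿ ≥ 199 ÷ (23/477) = 94923/23.
32² = 1024 falls short of 94923/23 but 32³ = 32768 reaches it, so n = 3.

3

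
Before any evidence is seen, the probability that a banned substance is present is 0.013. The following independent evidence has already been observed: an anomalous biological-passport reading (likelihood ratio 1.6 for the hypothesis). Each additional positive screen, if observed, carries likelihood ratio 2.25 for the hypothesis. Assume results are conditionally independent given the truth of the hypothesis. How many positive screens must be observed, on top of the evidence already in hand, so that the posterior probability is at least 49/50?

Prior odds = 0.013/0.987 = 13/987.
Bayes factor of the evidence already in hand = 1.6.
Odds after that evidence = (13/987) × 1.6 = 104/4935.
Target odds = 0.98/0.02 = 49.
Need 2.25ⁿ ≥ 49 ÷ (104/4935) = 241815/104.
2.25⁹ = 387420489/262144 falls short of 241815/104 but 2.25¹⁰ ≈3325.26 reaches it, so n = 10.

10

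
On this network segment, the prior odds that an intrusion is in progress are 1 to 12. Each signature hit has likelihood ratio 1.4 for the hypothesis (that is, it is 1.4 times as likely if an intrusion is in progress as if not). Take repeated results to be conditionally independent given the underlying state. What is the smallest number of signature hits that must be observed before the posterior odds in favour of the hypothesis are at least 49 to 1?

19

Prior odds = 1/12.
Likelihood ratio per signature hit = 1.4.
Target odds = 49.
Require 1.4ⁿ ≥ 49 ÷ (1/12) = 588.
1.4¹⁸ ≈426.879 falls short of 588 but 1.4¹⁹ ≈597.63 reaches it, so n = 19.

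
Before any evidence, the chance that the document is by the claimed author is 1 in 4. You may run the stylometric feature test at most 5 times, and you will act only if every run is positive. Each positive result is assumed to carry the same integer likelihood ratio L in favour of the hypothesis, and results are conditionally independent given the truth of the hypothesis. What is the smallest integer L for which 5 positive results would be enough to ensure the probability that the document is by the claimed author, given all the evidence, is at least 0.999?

5

Prior odds = 0.25/0.75 = 1/3.
Target odds = 0.999/0.001 = 999.
Need L⁵ ≥ 999 ÷ (1/3) = 2997.
4⁵ = 1024 < 2997 ≤ 3125 = 5⁵, so L = 5.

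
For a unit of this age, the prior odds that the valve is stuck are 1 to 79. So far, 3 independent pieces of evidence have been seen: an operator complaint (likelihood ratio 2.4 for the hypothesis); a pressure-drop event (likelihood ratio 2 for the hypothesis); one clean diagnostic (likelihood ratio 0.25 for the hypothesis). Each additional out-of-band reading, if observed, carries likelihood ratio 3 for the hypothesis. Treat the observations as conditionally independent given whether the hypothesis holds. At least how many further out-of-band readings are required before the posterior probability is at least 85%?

6

Prior odds = 1/79.
Combined Bayes factor of the evidence already in hand = 2.4 × 2 × 0.25 = 1.2.
Odds after that evidence = (1/79) × 1.2 = 6/395.
Target odds = 0.85/0.15 = 17/3.
Need 3ⁿ ≥ 17/3 ÷ (6/395) = 6715/18.
3⁵ = 243 falls short of 6715/18 but 3⁶ = 729 reaches it, so n = 6.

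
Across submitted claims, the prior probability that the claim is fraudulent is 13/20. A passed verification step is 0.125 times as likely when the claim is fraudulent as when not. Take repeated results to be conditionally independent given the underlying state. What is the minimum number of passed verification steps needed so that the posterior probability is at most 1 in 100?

3

Prior odds: 0.65 ÷ 0.35 = 13/7.
Likelihood ratio per passed verification step = 0.125.
Target odds: 0.01 ÷ 0.99 = 1/99.
Need (13/7) × 0.125ⁿ ≤ 1/99, i.e. 0.125ⁿ ≤ 7/1287.
0.125² = 0.015625 is still above 7/1287 but 0.125³ = 0.001953125 is at or below it, so n = 3.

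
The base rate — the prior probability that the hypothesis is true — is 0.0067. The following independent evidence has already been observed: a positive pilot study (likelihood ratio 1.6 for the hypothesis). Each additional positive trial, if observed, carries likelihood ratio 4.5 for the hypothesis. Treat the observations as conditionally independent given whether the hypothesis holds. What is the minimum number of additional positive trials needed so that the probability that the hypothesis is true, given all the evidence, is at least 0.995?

7

Prior odds = 0.0067/0.9933 = 67/9933.
Bayes factor of the evidence already in hand = 1.6.
Odds after that evidence = (67/9933) × 1.6 = 536/49665.
Target odds = 0.995/0.005 = 199.
Need 4.5ⁿ ≥ 199 ÷ (536/49665) = 9883335/536.
4.5⁶ = 8303.765625 falls short of 9883335/536 but 4.5⁷ = 4782969/128 reaches it, so n = 7.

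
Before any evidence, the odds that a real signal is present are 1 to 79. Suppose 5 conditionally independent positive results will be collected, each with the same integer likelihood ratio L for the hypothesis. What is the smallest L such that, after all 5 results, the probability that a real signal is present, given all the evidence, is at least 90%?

Prior odds = 1/79.
Target odds = 0.9/0.1 = 9.
Need L⁵ ≥ 9 ÷ (1/79) = 711.
3⁵ = 243 < 711 ≤ 1024 = 4⁵, so L = 4.

4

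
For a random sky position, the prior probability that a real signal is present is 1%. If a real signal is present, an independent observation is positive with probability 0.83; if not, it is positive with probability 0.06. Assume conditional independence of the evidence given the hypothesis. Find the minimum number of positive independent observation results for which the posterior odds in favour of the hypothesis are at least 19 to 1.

Prior odds: 0.01 ÷ 0.99 = 1/99.
Likelihood ratio of a positive = 0.83/0.06 = 83/6.
Target odds = 19.
Need (1/99) × (83/6)ⁿ ≥ 19, i.e. (83/6)ⁿ ≥ 1881.
(83/6)² = 6889/36 falls short of 1881 but (83/6)³ = 571787/216 reaches it, so n = 3.

3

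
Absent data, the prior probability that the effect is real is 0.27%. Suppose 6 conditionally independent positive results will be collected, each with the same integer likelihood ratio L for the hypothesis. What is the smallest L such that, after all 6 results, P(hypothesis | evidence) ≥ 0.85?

Prior odds = 0.0027/0.9973 = 27/9973.
Target odds = 0.85/0.15 = 17/3.
Need L⁶ ≥ 17/3 ÷ (27/9973) = 169541/81.
3⁶ = 729 < 169541/81 ≤ 4096 = 4⁶, so L = 4.

4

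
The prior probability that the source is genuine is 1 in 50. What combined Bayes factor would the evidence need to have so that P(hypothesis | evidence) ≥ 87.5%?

343

Prior odds = 0.02/0.98 = 1/49.
Target odds = 0.875/0.125 = 7.
Required Bayes factor = 7 ÷ (1/49) = 343.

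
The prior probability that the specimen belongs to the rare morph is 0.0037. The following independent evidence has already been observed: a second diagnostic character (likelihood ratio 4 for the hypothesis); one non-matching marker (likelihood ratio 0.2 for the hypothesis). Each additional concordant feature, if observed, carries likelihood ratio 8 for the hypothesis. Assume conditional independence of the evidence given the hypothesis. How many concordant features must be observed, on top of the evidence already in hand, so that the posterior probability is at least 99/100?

Prior odds = 0.0037/0.9963 = 37/9963.
Combined Bayes factor of the evidence already in hand = 4 × 0.2 = 0.8.
Odds after that evidence = (37/9963) × 0.8 = 148/49815.
Target odds = 0.99/0.01 = 99.
Need 8ⁿ ≥ 99 ÷ (148/49815) = 4931685/148.
8⁵ = 32768 falls short of 4931685/148 but 8⁶ = 262144 reaches it, so n = 6.

6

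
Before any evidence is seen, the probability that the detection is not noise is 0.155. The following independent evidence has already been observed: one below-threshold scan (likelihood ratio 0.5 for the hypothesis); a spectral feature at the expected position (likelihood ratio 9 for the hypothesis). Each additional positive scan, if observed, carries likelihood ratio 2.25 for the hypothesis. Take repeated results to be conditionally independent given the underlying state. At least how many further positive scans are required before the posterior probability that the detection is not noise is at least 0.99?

Prior odds = 0.155/0.845 = 31/169.
Combined Bayes factor of the evidence already in hand = 0.5 × 9 = 4.5.
Odds after that evidence = (31/169) × 4.5 = 279/338.
Target odds = 0.99/0.01 = 99.
Need 2.25ⁿ ≥ 99 ÷ (279/338) = 3718/31.
2.25⁵ = 59049/1024 falls short of 3718/31 but 2.25⁶ = 531441/4096 reaches it, so n = 6.

6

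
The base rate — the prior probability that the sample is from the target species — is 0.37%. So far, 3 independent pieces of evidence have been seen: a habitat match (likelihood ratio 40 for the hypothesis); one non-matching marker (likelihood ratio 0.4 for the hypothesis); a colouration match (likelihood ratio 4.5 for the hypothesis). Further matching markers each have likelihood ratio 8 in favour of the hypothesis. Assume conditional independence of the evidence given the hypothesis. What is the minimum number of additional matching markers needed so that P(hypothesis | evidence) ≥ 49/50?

Prior odds = 0.0037/0.9963 = 37/9963.
Combined Bayes factor of the evidence already in hand = 40 × 0.4 × 4.5 = 72.
Odds after that evidence = (37/9963) × 72 = 296/1107.
Target odds = 0.98/0.02 = 49.
Need 8ⁿ ≥ 49 ÷ (296/1107) = 54243/296.
8² = 64 falls short of 54243/296 but 8³ = 512 reaches it, so n = 3.

3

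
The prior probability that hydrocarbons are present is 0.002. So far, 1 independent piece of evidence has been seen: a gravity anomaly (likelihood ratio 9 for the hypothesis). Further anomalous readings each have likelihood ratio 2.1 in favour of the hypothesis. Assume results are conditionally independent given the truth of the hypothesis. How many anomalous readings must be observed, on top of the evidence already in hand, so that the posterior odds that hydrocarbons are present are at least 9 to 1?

9

Prior odds = 0.002/0.998 = 1/499.
Bayes factor of the evidence already in hand = 9.
Odds after that evidence = (1/499) × 9 = 9/499.
Target odds = 9.
Need 2.1ⁿ ≥ 9 ÷ (9/499) = 499.
2.1⁸ ≈378.229 falls short of 499 but 2.1⁹ ≈794.28 reaches it, so n = 9.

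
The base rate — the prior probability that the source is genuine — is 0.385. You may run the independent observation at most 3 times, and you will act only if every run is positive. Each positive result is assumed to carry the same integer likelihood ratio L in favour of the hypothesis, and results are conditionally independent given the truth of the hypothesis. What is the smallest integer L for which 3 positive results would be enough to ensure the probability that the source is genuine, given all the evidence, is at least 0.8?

2

Prior odds = 0.385/0.615 = 77/123.
Target odds = 0.8/0.2 = 4.
Need L³ ≥ 4 ÷ (77/123) = 492/77.
1³ = 1 < 492/77 ≤ 8 = 2³, so L = 2.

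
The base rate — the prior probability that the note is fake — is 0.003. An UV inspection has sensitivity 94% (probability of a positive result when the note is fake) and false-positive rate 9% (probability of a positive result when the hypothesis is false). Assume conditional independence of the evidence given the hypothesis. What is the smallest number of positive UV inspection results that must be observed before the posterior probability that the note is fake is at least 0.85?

4

Prior odds = 0.003/0.997 = 3/997.
Likelihood ratio of a positive result = 0.94/0.09 = 94/9.
Target posterior odds = 0.85/0.15 = 17/3.
Need (3/997) × (94/9)ⁿ ≥ 17/3, i.e. (94/9)ⁿ ≥ 16949/9.
(94/9)³ = 830584/729 falls short of 16949/9 but (94/9)⁴ = 78074896/6561 reaches it, so n = 4.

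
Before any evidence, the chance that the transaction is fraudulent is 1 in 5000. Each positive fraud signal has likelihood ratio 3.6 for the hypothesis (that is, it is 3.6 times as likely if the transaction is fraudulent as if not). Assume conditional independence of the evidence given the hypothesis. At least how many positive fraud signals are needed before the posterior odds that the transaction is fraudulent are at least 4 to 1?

Prior odds = 0.0002/0.9998 = 1/4999.
Likelihood ratio per positive fraud signal = 3.6.
Target odds = 4.
Need (1/4999) × 3.6ⁿ ≥ 4, i.e. 3.6ⁿ ≥ 19996.
3.6⁷ = 612220032/78125 falls short of 19996 but 3.6⁸ ≈28211.1 reaches it, so n = 8.

8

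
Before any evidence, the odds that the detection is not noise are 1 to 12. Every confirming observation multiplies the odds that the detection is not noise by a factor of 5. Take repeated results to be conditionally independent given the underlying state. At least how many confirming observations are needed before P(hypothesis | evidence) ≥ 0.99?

5

Prior odds = 1/12.
Likelihood ratio per confirming observation = 5.
Target odds: 0.99 ÷ 0.01 = 99.
Need (1/12) × 5ⁿ ≥ 99, i.e. 5ⁿ ≥ 1188.
5⁴ = 625 falls short of 1188 but 5⁵ = 3125 reaches it, so n = 5.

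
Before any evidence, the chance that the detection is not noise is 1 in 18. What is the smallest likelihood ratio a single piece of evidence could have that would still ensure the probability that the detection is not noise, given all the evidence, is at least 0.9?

153

Prior odds = (1/18)/(17/18) = 1/17.
Target odds = 0.9/0.1 = 9.
Required Bayes factor = 9 ÷ (1/17) = 153.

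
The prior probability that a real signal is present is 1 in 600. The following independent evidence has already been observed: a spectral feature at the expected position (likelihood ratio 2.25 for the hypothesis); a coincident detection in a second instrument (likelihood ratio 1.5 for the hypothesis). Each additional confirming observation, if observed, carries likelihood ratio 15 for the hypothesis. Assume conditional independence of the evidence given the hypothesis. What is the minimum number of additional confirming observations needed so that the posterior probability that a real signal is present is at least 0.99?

4

Prior odds = (1/600)/(599/600) = 1/599.
Combined Bayes factor of the evidence already in hand = 2.25 × 1.5 = 3.375.
Odds after that evidence = (1/599) × 3.375 = 27/4792.
Target odds = 0.99/0.01 = 99.
Need 15ⁿ ≥ 99 ÷ (27/4792) = 52712/3.
15³ = 3375 falls short of 52712/3 but 15⁴ = 50625 reaches it, so n = 4.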